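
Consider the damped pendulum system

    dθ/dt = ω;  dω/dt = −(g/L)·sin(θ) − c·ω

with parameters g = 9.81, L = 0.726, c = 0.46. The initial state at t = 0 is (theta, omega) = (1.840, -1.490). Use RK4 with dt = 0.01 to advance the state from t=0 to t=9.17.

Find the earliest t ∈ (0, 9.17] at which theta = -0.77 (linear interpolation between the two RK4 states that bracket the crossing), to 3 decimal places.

t=0.000: state=(1.840, -1.490)
step 1 (dt=0.01): k1=(-1.490, -12.340), k2=(-1.552, -12.338), k3=(-1.552, -12.339), k4=(-1.613, -12.338); state += dt/6·(k1+2k2+2k3+k4)
t=0.010: state=(1.824, -1.613)
t=0.020: state=(1.808, -1.737)
t=0.030: state=(1.790, -1.860)
continuing one RK4 step at a time; state shown every 50 steps (Δt=0.5):
t=0.500: state=(-0.203, -5.241)
t=0.610: state=(-0.735, -4.321)
next step: t=0.620: state=(-0.778, -4.209) — theta has crossed -0.77
linear interpolation between t=0.610 (-0.73505) and t=0.620 (-0.77771) → t≈0.618

t = 0.618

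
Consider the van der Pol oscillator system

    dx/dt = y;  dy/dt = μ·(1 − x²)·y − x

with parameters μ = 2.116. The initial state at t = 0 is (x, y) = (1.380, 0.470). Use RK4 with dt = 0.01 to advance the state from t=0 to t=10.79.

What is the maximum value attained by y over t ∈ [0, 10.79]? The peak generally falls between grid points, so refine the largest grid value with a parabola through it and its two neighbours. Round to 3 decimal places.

t=0.000: state=(1.380, 0.470)
step 1 (dt=0.01): k1=(0.470, -2.279), k2=(0.459, -2.266), k3=(0.459, -2.266), k4=(0.447, -2.253); state += dt/6·(k1+2k2+2k3+k4)
t=0.010: state=(1.385, 0.447)
t=0.020: state=(1.389, 0.425)
t=0.030: state=(1.393, 0.403)
continuing one RK4 step at a time; state shown every 50 steps (Δt=0.5):
t=0.500: state=(1.398, -0.274)
t=1.000: state=(1.173, -0.612)
t=1.500: state=(0.754, -1.156)
t=2.000: state=(-0.200, -3.044)
t=2.500: state=(-1.831, -1.629)
t=3.000: state=(-1.986, 0.227)
t=3.500: state=(-1.836, 0.342)
t=4.000: state=(-1.649, 0.409)
t=4.500: state=(-1.420, 0.519)
t=5.000: state=(-1.110, 0.757)
t=5.500: state=(-0.590, 1.477)
t=6.000: state=(0.672, 3.819)
t=6.500: state=(1.983, 0.558)
t=7.000: state=(1.957, -0.282)
t=7.500: state=(1.795, -0.356)
t=8.000: state=(1.600, -0.429)
t=8.500: state=(1.357, -0.558)
t=9.000: state=(1.015, -0.856)
t=9.500: state=(0.394, -1.848)
t=10.000: state=(-1.136, -3.874)
t=10.500: state=(-2.019, -0.096)
t=10.790: state=(-1.982, 0.251)
largest grid value and its neighbours: y(6.060)=3.95625, y(6.070)=3.95892, y(6.080)=3.95492
parabola through these three points peaks at t≈6.069 with y≈3.95895

max y = 3.959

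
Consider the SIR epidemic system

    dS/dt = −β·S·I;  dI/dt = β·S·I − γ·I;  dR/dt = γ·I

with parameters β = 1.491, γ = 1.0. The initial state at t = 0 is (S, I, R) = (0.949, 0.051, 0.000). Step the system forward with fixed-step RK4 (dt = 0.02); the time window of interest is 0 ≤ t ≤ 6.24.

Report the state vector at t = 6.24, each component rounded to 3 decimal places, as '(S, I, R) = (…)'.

(S, I, R) = (0.455, 0.052, 0.493)

t=0.000: state=(0.949, 0.051, 0.000)
step 1 (dt=0.02): k1=(-0.072, 0.021, 0.051), k2=(-0.072, 0.021, 0.051), k3=(-0.072, 0.021, 0.051), k4=(-0.073, 0.021, 0.051); state += dt/6·(k1+2k2+2k3+k4)
t=0.020: state=(0.948, 0.051, 0.001)
t=0.040: state=(0.946, 0.052, 0.002)
t=0.060: state=(0.945, 0.052, 0.003)
continuing one RK4 step at a time; state shown every 25 steps (Δt=0.5):
t=0.500: state=(0.910, 0.062, 0.028)
t=1.000: state=(0.865, 0.073, 0.062)
t=1.500: state=(0.817, 0.083, 0.101)
t=2.000: state=(0.765, 0.090, 0.144)
t=2.500: state=(0.714, 0.095, 0.191)
t=3.000: state=(0.665, 0.096, 0.239)
t=3.500: state=(0.619, 0.094, 0.287)
t=4.000: state=(0.578, 0.089, 0.333)
t=4.500: state=(0.542, 0.082, 0.376)
t=5.000: state=(0.511, 0.074, 0.415)
t=5.500: state=(0.486, 0.065, 0.449)
t=6.000: state=(0.464, 0.056, 0.480)
t=6.240: state=(0.455, 0.052, 0.493)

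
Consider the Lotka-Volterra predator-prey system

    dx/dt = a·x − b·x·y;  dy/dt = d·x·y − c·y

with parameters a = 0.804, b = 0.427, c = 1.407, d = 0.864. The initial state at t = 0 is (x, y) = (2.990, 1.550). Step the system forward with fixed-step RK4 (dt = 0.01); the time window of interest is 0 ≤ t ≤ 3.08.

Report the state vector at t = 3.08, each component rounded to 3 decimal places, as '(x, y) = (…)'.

(x, y) = (0.779, 1.399)

t=0.000: state=(2.990, 1.550)
step 1 (dt=0.01): k1=(0.425, 1.823), k2=(0.414, 1.837), k3=(0.414, 1.837), k4=(0.402, 1.851); state += dt/6·(k1+2k2+2k3+k4)
t=0.010: state=(2.994, 1.568)
t=0.020: state=(2.998, 1.587)
t=0.030: state=(3.002, 1.606)
continuing one RK4 step at a time; state shown every 10 steps (Δt=0.1):
t=0.100: state=(3.020, 1.746)
t=0.200: state=(3.024, 1.970)
t=0.300: state=(2.997, 2.220)
t=0.400: state=(2.937, 2.493)
t=0.500: state=(2.844, 2.781)
t=0.600: state=(2.720, 3.073)
t=0.700: state=(2.570, 3.356)
t=0.800: state=(2.399, 3.614)
t=0.900: state=(2.218, 3.833)
t=1.000: state=(2.033, 4.001)
t=1.100: state=(1.852, 4.111)
t=1.200: state=(1.682, 4.160)
t=1.300: state=(1.526, 4.151)
t=1.400: state=(1.387, 4.089)
t=1.500: state=(1.265, 3.983)
t=1.600: state=(1.160, 3.842)
t=1.700: state=(1.071, 3.675)
t=1.800: state=(0.996, 3.490)
t=1.900: state=(0.933, 3.295)
t=2.000: state=(0.882, 3.096)
t=2.100: state=(0.841, 2.898)
t=2.200: state=(0.809, 2.703)
t=2.300: state=(0.784, 2.516)
t=2.400: state=(0.766, 2.337)
t=2.500: state=(0.755, 2.168)
t=2.600: state=(0.748, 2.010)
t=2.700: state=(0.746, 1.862)
t=2.800: state=(0.749, 1.726)
t=2.900: state=(0.756, 1.600)
t=3.000: state=(0.767, 1.484)
t=3.080: state=(0.779, 1.399)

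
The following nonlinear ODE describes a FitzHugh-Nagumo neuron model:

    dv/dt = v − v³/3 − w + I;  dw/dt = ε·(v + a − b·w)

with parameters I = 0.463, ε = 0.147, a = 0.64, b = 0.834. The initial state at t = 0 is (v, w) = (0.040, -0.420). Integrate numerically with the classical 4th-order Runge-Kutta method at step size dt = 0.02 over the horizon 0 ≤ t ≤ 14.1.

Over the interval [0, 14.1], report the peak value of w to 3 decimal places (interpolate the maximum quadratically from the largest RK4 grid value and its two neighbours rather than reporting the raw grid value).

max w = 1.419

t=0.000: state=(0.040, -0.420)
step 1 (dt=0.02): k1=(0.923, 0.151), k2=(0.931, 0.153), k3=(0.931, 0.153), k4=(0.938, 0.154); state += dt/6·(k1+2k2+2k3+k4)
t=0.020: state=(0.059, -0.417)
t=0.040: state=(0.078, -0.414)
t=0.060: state=(0.097, -0.411)
continuing one RK4 step at a time; state shown every 25 steps (Δt=0.5):
t=0.500: state=(0.603, -0.327)
t=1.000: state=(1.281, -0.195)
t=1.500: state=(1.722, -0.028)
t=2.000: state=(1.847, 0.148)
t=2.500: state=(1.835, 0.316)
t=3.000: state=(1.784, 0.472)
t=3.500: state=(1.721, 0.615)
t=4.000: state=(1.655, 0.744)
t=4.500: state=(1.585, 0.861)
t=5.000: state=(1.514, 0.966)
t=5.500: state=(1.440, 1.059)
t=6.000: state=(1.362, 1.142)
t=6.500: state=(1.280, 1.214)
t=7.000: state=(1.192, 1.275)
t=7.500: state=(1.094, 1.327)
t=8.000: state=(0.984, 1.368)
t=8.500: state=(0.853, 1.397)
t=9.000: state=(0.690, 1.415)
t=9.500: state=(0.471, 1.418)
t=10.000: state=(0.150, 1.402)
t=10.500: state=(-0.350, 1.359)
t=11.000: state=(-1.054, 1.274)
t=11.500: state=(-1.658, 1.145)
t=12.000: state=(-1.887, 0.994)
t=12.500: state=(-1.911, 0.845)
t=13.000: state=(-1.878, 0.705)
t=13.500: state=(-1.830, 0.576)
t=14.000: state=(-1.779, 0.459)
t=14.100: state=(-1.769, 0.437)
largest grid value and its neighbours: w(9.340)=1.41914, w(9.360)=1.41914, w(9.380)=1.41912
parabola through these three points peaks at t≈9.352 with w≈1.41915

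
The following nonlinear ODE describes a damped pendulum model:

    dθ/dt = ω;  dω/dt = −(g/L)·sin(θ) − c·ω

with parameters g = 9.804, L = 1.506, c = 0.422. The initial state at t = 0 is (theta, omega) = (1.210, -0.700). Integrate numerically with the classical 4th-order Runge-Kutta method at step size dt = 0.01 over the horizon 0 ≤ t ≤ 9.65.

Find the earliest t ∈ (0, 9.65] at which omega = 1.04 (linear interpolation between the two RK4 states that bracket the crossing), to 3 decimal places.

t=0.000: state=(1.210, -0.700)
step 1 (dt=0.01): k1=(-0.700, -5.795), k2=(-0.729, -5.775), k3=(-0.729, -5.775), k4=(-0.758, -5.754); state += dt/6·(k1+2k2+2k3+k4)
t=0.010: state=(1.203, -0.758)
t=0.020: state=(1.195, -0.815)
t=0.030: state=(1.186, -0.872)
continuing one RK4 step at a time; state shown every 50 steps (Δt=0.5):
t=0.500: state=(0.277, -2.609)
t=1.000: state=(-0.795, -1.176)
t=1.430: state=(-0.819, 1.001)
next step: t=1.440: state=(-0.809, 1.044) — omega has crossed 1.04
linear interpolation between t=1.430 (1.00102) and t=1.440 (1.04404) → t≈1.439

t = 1.439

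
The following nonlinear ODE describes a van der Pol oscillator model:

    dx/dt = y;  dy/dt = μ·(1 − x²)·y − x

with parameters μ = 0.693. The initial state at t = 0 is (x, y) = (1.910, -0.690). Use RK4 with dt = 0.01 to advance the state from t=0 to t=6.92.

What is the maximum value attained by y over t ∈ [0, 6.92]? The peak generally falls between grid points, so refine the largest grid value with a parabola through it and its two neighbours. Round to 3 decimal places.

t=0.000: state=(1.910, -0.690)
step 1 (dt=0.01): k1=(-0.690, -0.644), k2=(-0.693, -0.641), k3=(-0.693, -0.641), k4=(-0.696, -0.638); state += dt/6·(k1+2k2+2k3+k4)
t=0.010: state=(1.903, -0.696)
t=0.020: state=(1.896, -0.703)
t=0.030: state=(1.889, -0.709)
continuing one RK4 step at a time; state shown every 25 steps (Δt=0.25):
t=0.250: state=(1.718, -0.840)
t=0.500: state=(1.490, -0.992)
t=0.750: state=(1.220, -1.174)
t=1.000: state=(0.898, -1.411)
t=1.250: state=(0.508, -1.721)
t=1.500: state=(0.032, -2.090)
t=1.750: state=(-0.531, -2.386)
t=2.000: state=(-1.128, -2.294)
t=2.250: state=(-1.628, -1.627)
t=2.500: state=(-1.923, -0.738)
t=2.750: state=(-2.016, -0.056)
t=3.000: state=(-1.974, 0.357)
t=3.250: state=(-1.851, 0.610)
t=3.500: state=(-1.674, 0.794)
t=3.750: state=(-1.455, 0.965)
t=4.000: state=(-1.190, 1.158)
t=4.250: state=(-0.871, 1.402)
t=4.500: state=(-0.483, 1.715)
t=4.750: state=(-0.009, 2.081)
t=5.000: state=(0.551, 2.364)
t=5.250: state=(1.140, 2.257)
t=5.500: state=(1.630, 1.588)
t=5.750: state=(1.917, 0.713)
t=6.000: state=(2.005, 0.044)
t=6.250: state=(1.961, -0.363)
t=6.500: state=(1.837, -0.615)
t=6.750: state=(1.659, -0.800)
t=6.920: state=(1.513, -0.916)
largest grid value and its neighbours: y(5.070)=2.38827, y(5.080)=2.38873, y(5.090)=2.38836
parabola through these three points peaks at t≈5.081 with y≈2.38873

max y = 2.389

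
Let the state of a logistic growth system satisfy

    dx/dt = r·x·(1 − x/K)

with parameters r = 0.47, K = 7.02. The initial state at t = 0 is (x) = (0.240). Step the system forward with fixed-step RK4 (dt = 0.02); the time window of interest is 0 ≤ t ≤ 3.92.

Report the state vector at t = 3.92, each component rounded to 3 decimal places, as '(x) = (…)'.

t=0.000: state=(0.240)
step 1 (dt=0.02): k1=(0.109), k2=(0.109), k3=(0.109), k4=(0.110); state += dt/6·(k1+2k2+2k3+k4)
t=0.020: state=(0.242)
t=0.040: state=(0.244)
t=0.060: state=(0.247)
continuing one RK4 step at a time; state shown every 10 steps (Δt=0.2):
t=0.200: state=(0.263)
t=0.400: state=(0.288)
t=0.600: state=(0.315)
t=0.800: state=(0.344)
t=1.000: state=(0.376)
t=1.200: state=(0.411)
t=1.400: state=(0.449)
t=1.600: state=(0.490)
t=1.800: state=(0.535)
t=2.000: state=(0.583)
t=2.200: state=(0.636)
t=2.400: state=(0.692)
t=2.600: state=(0.753)
t=2.800: state=(0.818)
t=3.000: state=(0.889)
t=3.200: state=(0.965)
t=3.400: state=(1.045)
t=3.600: state=(1.132)
t=3.800: state=(1.224)
t=3.920: state=(1.282)

(x) = (1.282)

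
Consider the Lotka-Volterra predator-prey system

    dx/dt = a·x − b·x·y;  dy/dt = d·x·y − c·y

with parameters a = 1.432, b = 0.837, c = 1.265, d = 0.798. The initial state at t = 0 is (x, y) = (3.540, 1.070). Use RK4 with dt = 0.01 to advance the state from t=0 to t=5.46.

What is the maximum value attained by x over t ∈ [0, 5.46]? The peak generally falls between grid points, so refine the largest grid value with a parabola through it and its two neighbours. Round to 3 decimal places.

t=0.000: state=(3.540, 1.070)
step 1 (dt=0.01): k1=(1.899, 1.669), k2=(1.879, 1.690), k3=(1.879, 1.690), k4=(1.859, 1.712); state += dt/6·(k1+2k2+2k3+k4)
t=0.010: state=(3.559, 1.087)
t=0.020: state=(3.577, 1.104)
t=0.030: state=(3.595, 1.122)
continuing one RK4 step at a time; state shown every 20 steps (Δt=0.2):
t=0.200: state=(3.813, 1.499)
t=0.400: state=(3.755, 2.140)
t=0.600: state=(3.274, 2.928)
t=0.800: state=(2.513, 3.614)
t=1.000: state=(1.767, 3.941)
t=1.200: state=(1.218, 3.871)
t=1.400: state=(0.870, 3.543)
t=1.600: state=(0.664, 3.104)
t=1.800: state=(0.546, 2.652)
t=2.000: state=(0.483, 2.234)
t=2.200: state=(0.457, 1.869)
t=2.400: state=(0.457, 1.561)
t=2.600: state=(0.479, 1.305)
t=2.800: state=(0.522, 1.098)
t=3.000: state=(0.587, 0.931)
t=3.200: state=(0.676, 0.799)
t=3.400: state=(0.795, 0.697)
t=3.600: state=(0.948, 0.622)
t=3.800: state=(1.143, 0.570)
t=4.000: state=(1.387, 0.542)
t=4.200: state=(1.688, 0.537)
t=4.400: state=(2.052, 0.562)
t=4.600: state=(2.475, 0.625)
t=4.800: state=(2.941, 0.748)
t=5.000: state=(3.399, 0.964)
t=5.200: state=(3.746, 1.327)
t=5.400: state=(3.822, 1.893)
t=5.460: state=(3.767, 2.105)
largest grid value and its neighbours: x(5.330)=3.83739, x(5.340)=3.83822, x(5.350)=3.83807
parabola through these three points peaks at t≈5.343 with x≈3.83828

max x = 3.838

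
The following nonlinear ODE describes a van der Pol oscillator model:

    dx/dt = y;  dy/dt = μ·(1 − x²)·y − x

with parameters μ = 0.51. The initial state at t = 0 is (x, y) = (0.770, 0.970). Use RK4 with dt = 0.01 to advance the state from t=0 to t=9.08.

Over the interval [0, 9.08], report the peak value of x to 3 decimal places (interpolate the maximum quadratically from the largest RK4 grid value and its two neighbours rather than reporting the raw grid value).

t=0.000: state=(0.770, 0.970)
step 1 (dt=0.01): k1=(0.970, -0.569), k2=(0.967, -0.578), k3=(0.967, -0.578), k4=(0.964, -0.587); state += dt/6·(k1+2k2+2k3+k4)
t=0.010: state=(0.780, 0.964)
t=0.020: state=(0.789, 0.958)
t=0.030: state=(0.799, 0.952)
continuing one RK4 step at a time; state shown every 50 steps (Δt=0.5):
t=0.500: state=(1.150, 0.493)
t=1.000: state=(1.238, -0.136)
t=1.500: state=(1.029, -0.684)
t=2.000: state=(0.564, -1.175)
t=2.500: state=(-0.140, -1.618)
t=3.000: state=(-0.981, -1.606)
t=3.500: state=(-1.591, -0.731)
t=4.000: state=(-1.706, 0.213)
t=4.500: state=(-1.439, 0.811)
t=5.000: state=(-0.913, 1.300)
t=5.500: state=(-0.128, 1.843)
t=6.000: state=(0.882, 2.057)
t=6.500: state=(1.712, 1.075)
t=7.000: state=(1.929, -0.116)
t=7.500: state=(1.693, -0.760)
t=8.000: state=(1.199, -1.213)
t=8.500: state=(0.466, -1.738)
t=9.000: state=(-0.535, -2.198)
t=9.080: state=(-0.712, -2.203)
largest grid value and its neighbours: x(6.930)=1.93222, x(6.940)=1.93226, x(6.950)=1.93210
parabola through these three points peaks at t≈6.937 with x≈1.93227

max x = 1.932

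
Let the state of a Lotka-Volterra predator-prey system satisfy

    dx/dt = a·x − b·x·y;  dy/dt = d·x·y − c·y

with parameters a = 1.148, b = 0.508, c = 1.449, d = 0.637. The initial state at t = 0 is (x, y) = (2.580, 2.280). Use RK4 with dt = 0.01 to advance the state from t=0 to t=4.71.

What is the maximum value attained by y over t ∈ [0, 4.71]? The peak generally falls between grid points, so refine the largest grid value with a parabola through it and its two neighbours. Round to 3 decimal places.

t=0.000: state=(2.580, 2.280)
step 1 (dt=0.01): k1=(-0.026, 0.443), k2=(-0.029, 0.444), k3=(-0.029, 0.444), k4=(-0.032, 0.444); state += dt/6·(k1+2k2+2k3+k4)
t=0.010: state=(2.580, 2.284)
t=0.020: state=(2.579, 2.289)
t=0.030: state=(2.579, 2.293)
continuing one RK4 step at a time; state shown every 20 steps (Δt=0.2):
t=0.200: state=(2.563, 2.368)
t=0.400: state=(2.524, 2.452)
t=0.600: state=(2.466, 2.522)
t=0.800: state=(2.395, 2.573)
t=1.000: state=(2.316, 2.599)
t=1.200: state=(2.237, 2.600)
t=1.400: state=(2.163, 2.575)
t=1.600: state=(2.100, 2.528)
t=1.800: state=(2.050, 2.464)
t=2.000: state=(2.015, 2.389)
t=2.200: state=(1.997, 2.308)
t=2.400: state=(1.995, 2.227)
t=2.600: state=(2.010, 2.151)
t=2.800: state=(2.039, 2.083)
t=3.000: state=(2.082, 2.027)
t=3.200: state=(2.137, 1.985)
t=3.400: state=(2.201, 1.958)
t=3.600: state=(2.271, 1.948)
t=3.800: state=(2.343, 1.956)
t=4.000: state=(2.414, 1.982)
t=4.200: state=(2.478, 2.026)
t=4.400: state=(2.530, 2.087)
t=4.600: state=(2.565, 2.161)
t=4.710: state=(2.576, 2.206)
largest grid value and its neighbours: y(1.090)=2.60295, y(1.100)=2.60301, y(1.110)=2.60300
parabola through these three points peaks at t≈1.104 with y≈2.60301

max y = 2.603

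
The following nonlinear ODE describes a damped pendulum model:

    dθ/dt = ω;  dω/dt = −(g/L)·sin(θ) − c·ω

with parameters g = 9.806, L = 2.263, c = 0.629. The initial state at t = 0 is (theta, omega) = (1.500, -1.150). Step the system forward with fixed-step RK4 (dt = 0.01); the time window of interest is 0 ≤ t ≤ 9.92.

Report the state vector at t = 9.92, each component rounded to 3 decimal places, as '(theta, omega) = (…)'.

(theta, omega) = (0.014, -0.133)

t=0.000: state=(1.500, -1.150)
step 1 (dt=0.01): k1=(-1.150, -3.599), k2=(-1.168, -3.586), k3=(-1.168, -3.586), k4=(-1.186, -3.573); state += dt/6·(k1+2k2+2k3+k4)
t=0.010: state=(1.488, -1.186)
t=0.020: state=(1.476, -1.221)
t=0.030: state=(1.464, -1.257)
continuing one RK4 step at a time; state shown every 50 steps (Δt=0.5):
t=0.500: state=(0.555, -2.396)
t=1.000: state=(-0.544, -1.650)
t=1.500: state=(-0.920, 0.143)
t=2.000: state=(-0.499, 1.362)
t=2.500: state=(0.206, 1.214)
t=3.000: state=(0.551, 0.108)
t=3.500: state=(0.353, -0.785)
t=4.000: state=(-0.083, -0.801)
t=4.500: state=(-0.332, -0.141)
t=5.000: state=(-0.236, 0.458)
t=5.500: state=(0.032, 0.514)
t=6.000: state=(0.201, 0.120)
t=6.500: state=(0.154, -0.268)
t=7.000: state=(-0.010, -0.326)
t=7.500: state=(-0.121, -0.092)
t=8.000: state=(-0.100, 0.156)
t=8.500: state=(0.000, 0.206)
t=9.000: state=(0.073, 0.067)
t=9.500: state=(0.064, -0.091)
t=9.920: state=(0.014, -0.133)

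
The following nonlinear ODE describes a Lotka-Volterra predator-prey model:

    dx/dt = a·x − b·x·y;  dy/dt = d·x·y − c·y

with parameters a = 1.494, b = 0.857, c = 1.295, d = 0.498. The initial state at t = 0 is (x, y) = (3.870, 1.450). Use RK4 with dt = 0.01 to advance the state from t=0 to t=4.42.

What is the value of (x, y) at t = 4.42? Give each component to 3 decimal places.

(x, y) = (3.664, 1.310)

t=0.000: state=(3.870, 1.450)
step 1 (dt=0.01): k1=(0.973, 0.917), k2=(0.959, 0.923), k3=(0.959, 0.923), k4=(0.944, 0.930); state += dt/6·(k1+2k2+2k3+k4)
t=0.010: state=(3.880, 1.459)
t=0.020: state=(3.889, 1.469)
t=0.030: state=(3.898, 1.478)
continuing one RK4 step at a time; state shown every 20 steps (Δt=0.2):
t=0.200: state=(4.000, 1.658)
t=0.400: state=(3.975, 1.906)
t=0.600: state=(3.780, 2.168)
t=0.800: state=(3.443, 2.400)
t=1.000: state=(3.031, 2.558)
t=1.200: state=(2.619, 2.615)
t=1.400: state=(2.261, 2.572)
t=1.600: state=(1.980, 2.450)
t=1.800: state=(1.779, 2.279)
t=2.000: state=(1.650, 2.086)
t=2.200: state=(1.583, 1.890)
t=2.400: state=(1.568, 1.706)
t=2.600: state=(1.601, 1.541)
t=2.800: state=(1.678, 1.400)
t=3.000: state=(1.799, 1.284)
t=3.200: state=(1.961, 1.195)
t=3.400: state=(2.167, 1.133)
t=3.600: state=(2.414, 1.098)
t=3.800: state=(2.699, 1.093)
t=4.000: state=(3.012, 1.121)
t=4.200: state=(3.334, 1.186)
t=4.400: state=(3.636, 1.296)
t=4.420: state=(3.664, 1.310)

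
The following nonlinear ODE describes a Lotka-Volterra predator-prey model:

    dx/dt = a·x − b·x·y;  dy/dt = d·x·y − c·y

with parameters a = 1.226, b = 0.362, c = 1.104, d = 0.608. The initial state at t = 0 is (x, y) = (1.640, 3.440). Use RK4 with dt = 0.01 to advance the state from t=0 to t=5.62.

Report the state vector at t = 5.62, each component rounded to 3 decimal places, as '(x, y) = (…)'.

(x, y) = (1.638, 3.361)

t=0.000: state=(1.640, 3.440)
step 1 (dt=0.01): k1=(-0.032, -0.368), k2=(-0.031, -0.368), k3=(-0.031, -0.368), k4=(-0.029, -0.368); state += dt/6·(k1+2k2+2k3+k4)
t=0.010: state=(1.640, 3.436)
t=0.020: state=(1.639, 3.433)
t=0.030: state=(1.639, 3.429)
continuing one RK4 step at a time; state shown every 20 steps (Δt=0.2):
t=0.200: state=(1.638, 3.367)
t=0.400: state=(1.645, 3.296)
t=0.600: state=(1.660, 3.230)
t=0.800: state=(1.682, 3.174)
t=1.000: state=(1.711, 3.128)
t=1.200: state=(1.746, 3.095)
t=1.400: state=(1.784, 3.076)
t=1.600: state=(1.826, 3.071)
t=1.800: state=(1.867, 3.083)
t=2.000: state=(1.907, 3.110)
t=2.200: state=(1.943, 3.151)
t=2.400: state=(1.972, 3.207)
t=2.600: state=(1.994, 3.273)
t=2.800: state=(2.005, 3.347)
t=3.000: state=(2.005, 3.425)
t=3.200: state=(1.994, 3.503)
t=3.400: state=(1.972, 3.575)
t=3.600: state=(1.941, 3.637)
t=3.800: state=(1.902, 3.684)
t=4.000: state=(1.860, 3.714)
t=4.200: state=(1.815, 3.723)
t=4.400: state=(1.772, 3.713)
t=4.600: state=(1.732, 3.684)
t=4.800: state=(1.698, 3.639)
t=5.000: state=(1.670, 3.581)
t=5.200: state=(1.651, 3.514)
t=5.400: state=(1.640, 3.442)
t=5.600: state=(1.638, 3.368)
t=5.620: state=(1.638, 3.361)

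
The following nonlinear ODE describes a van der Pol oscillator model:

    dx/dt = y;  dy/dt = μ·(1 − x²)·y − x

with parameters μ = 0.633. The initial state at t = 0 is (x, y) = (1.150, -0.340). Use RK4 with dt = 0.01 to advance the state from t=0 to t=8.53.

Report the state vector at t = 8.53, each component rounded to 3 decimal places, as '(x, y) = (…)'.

t=0.000: state=(1.150, -0.340)
step 1 (dt=0.01): k1=(-0.340, -1.081), k2=(-0.345, -1.079), k3=(-0.345, -1.079), k4=(-0.351, -1.077); state += dt/6·(k1+2k2+2k3+k4)
t=0.010: state=(1.147, -0.351)
t=0.020: state=(1.143, -0.362)
t=0.030: state=(1.139, -0.372)
continuing one RK4 step at a time; state shown every 50 steps (Δt=0.5):
t=0.500: state=(0.851, -0.849)
t=1.000: state=(0.298, -1.373)
t=1.500: state=(-0.513, -1.808)
t=2.000: state=(-1.359, -1.365)
t=2.500: state=(-1.750, -0.210)
t=3.000: state=(-1.648, 0.534)
t=3.500: state=(-1.263, 0.995)
t=4.000: state=(-0.644, 1.505)
t=4.500: state=(0.267, 2.130)
t=5.000: state=(1.346, 1.894)
t=5.500: state=(1.928, 0.415)
t=6.000: state=(1.880, -0.476)
t=6.500: state=(1.527, -0.909)
t=7.000: state=(0.971, -1.336)
t=7.500: state=(0.156, -1.954)
t=8.000: state=(-0.948, -2.283)
t=8.500: state=(-1.827, -1.011)
t=8.530: state=(-1.856, -0.912)

(x, y) = (-1.856, -0.912)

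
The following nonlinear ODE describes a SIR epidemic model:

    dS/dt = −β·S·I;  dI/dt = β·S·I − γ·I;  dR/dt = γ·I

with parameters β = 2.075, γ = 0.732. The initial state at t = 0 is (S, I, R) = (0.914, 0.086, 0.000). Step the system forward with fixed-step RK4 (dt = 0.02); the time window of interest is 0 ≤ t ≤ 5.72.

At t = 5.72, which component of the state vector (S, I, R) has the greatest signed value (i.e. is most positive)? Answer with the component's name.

t=0.000: state=(0.914, 0.086, 0.000)
step 1 (dt=0.02): k1=(-0.163, 0.100, 0.063), k2=(-0.165, 0.101, 0.064), k3=(-0.165, 0.101, 0.064), k4=(-0.166, 0.102, 0.064); state += dt/6·(k1+2k2+2k3+k4)
t=0.020: state=(0.911, 0.088, 0.001)
t=0.040: state=(0.907, 0.090, 0.003)
t=0.060: state=(0.904, 0.092, 0.004)
continuing one RK4 step at a time; state shown every 10 steps (Δt=0.2):
t=0.200: state=(0.878, 0.108, 0.014)
t=0.400: state=(0.835, 0.133, 0.032)
t=0.600: state=(0.786, 0.161, 0.053)
t=0.800: state=(0.731, 0.190, 0.079)
t=1.000: state=(0.671, 0.220, 0.109)
t=1.200: state=(0.609, 0.248, 0.143)
t=1.400: state=(0.547, 0.272, 0.181)
t=1.600: state=(0.486, 0.291, 0.223)
t=1.800: state=(0.430, 0.304, 0.266)
t=2.000: state=(0.378, 0.311, 0.311)
t=2.200: state=(0.332, 0.311, 0.357)
t=2.400: state=(0.292, 0.306, 0.402)
t=2.600: state=(0.258, 0.296, 0.446)
t=2.800: state=(0.229, 0.283, 0.488)
t=3.000: state=(0.204, 0.267, 0.529)
t=3.200: state=(0.183, 0.250, 0.567)
t=3.400: state=(0.166, 0.232, 0.602)
t=3.600: state=(0.151, 0.214, 0.635)
t=3.800: state=(0.139, 0.196, 0.665)
t=4.000: state=(0.129, 0.179, 0.692)
t=4.200: state=(0.120, 0.163, 0.717)
t=4.400: state=(0.112, 0.148, 0.740)
t=4.600: state=(0.106, 0.134, 0.761)
t=4.800: state=(0.100, 0.120, 0.779)
t=5.000: state=(0.096, 0.108, 0.796)
t=5.200: state=(0.092, 0.097, 0.811)
t=5.400: state=(0.088, 0.087, 0.824)
t=5.600: state=(0.085, 0.078, 0.836)
t=5.720: state=(0.084, 0.073, 0.843)
compare at T: S=0.084, I=0.073, R=0.843

largest component: R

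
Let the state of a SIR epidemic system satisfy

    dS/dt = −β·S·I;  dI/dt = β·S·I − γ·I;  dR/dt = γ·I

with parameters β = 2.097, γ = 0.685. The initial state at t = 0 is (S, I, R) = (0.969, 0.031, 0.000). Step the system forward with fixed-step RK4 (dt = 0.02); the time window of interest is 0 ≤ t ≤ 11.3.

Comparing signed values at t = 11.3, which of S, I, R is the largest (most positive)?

t=0.000: state=(0.969, 0.031, 0.000)
step 1 (dt=0.02): k1=(-0.063, 0.042, 0.021), k2=(-0.064, 0.042, 0.022), k3=(-0.064, 0.042, 0.022), k4=(-0.065, 0.043, 0.022); state += dt/6·(k1+2k2+2k3+k4)
t=0.020: state=(0.968, 0.032, 0.000)
t=0.040: state=(0.966, 0.033, 0.001)
t=0.060: state=(0.965, 0.034, 0.001)
continuing one RK4 step at a time; state shown every 25 steps (Δt=0.5):
t=0.500: state=(0.925, 0.060, 0.015)
t=1.000: state=(0.849, 0.108, 0.043)
t=1.500: state=(0.733, 0.176, 0.091)
t=2.000: state=(0.586, 0.250, 0.164)
t=2.500: state=(0.438, 0.303, 0.260)
t=3.000: state=(0.315, 0.318, 0.367)
t=3.500: state=(0.227, 0.299, 0.473)
t=4.000: state=(0.169, 0.261, 0.570)
t=4.500: state=(0.132, 0.217, 0.652)
t=5.000: state=(0.107, 0.174, 0.718)
t=5.500: state=(0.091, 0.137, 0.771)
t=6.000: state=(0.080, 0.107, 0.813)
t=6.500: state=(0.073, 0.082, 0.845)
t=7.000: state=(0.068, 0.063, 0.870)
t=7.500: state=(0.064, 0.048, 0.889)
t=8.000: state=(0.061, 0.036, 0.903)
t=8.500: state=(0.059, 0.027, 0.914)
t=9.000: state=(0.058, 0.021, 0.922)
t=9.500: state=(0.057, 0.016, 0.928)
t=10.000: state=(0.056, 0.012, 0.933)
t=10.500: state=(0.055, 0.009, 0.936)
t=11.000: state=(0.055, 0.007, 0.939)
t=11.300: state=(0.055, 0.006, 0.940)
compare at T: S=0.055, I=0.006, R=0.940

largest component: R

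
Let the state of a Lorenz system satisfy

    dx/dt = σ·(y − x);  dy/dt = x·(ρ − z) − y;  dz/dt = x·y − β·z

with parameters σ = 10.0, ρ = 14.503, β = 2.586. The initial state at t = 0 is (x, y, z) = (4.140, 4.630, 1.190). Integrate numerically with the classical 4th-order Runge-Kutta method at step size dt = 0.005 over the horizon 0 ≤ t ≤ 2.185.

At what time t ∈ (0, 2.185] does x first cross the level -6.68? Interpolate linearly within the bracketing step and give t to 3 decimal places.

t = 1.412

t=0.000: state=(4.140, 4.630, 1.190)
step 1 (dt=0.005): k1=(4.900, 50.486, 16.091), k2=(6.040, 50.356, 16.568), k3=(6.008, 50.389, 16.577), k4=(7.119, 50.288, 17.066); state += dt/6·(k1+2k2+2k3+k4)
t=0.005: state=(4.170, 4.882, 1.273)
t=0.010: state=(4.211, 5.133, 1.361)
t=0.015: state=(4.262, 5.384, 1.454)
continuing one RK4 step at a time; state shown every 20 steps (Δt=0.1):
t=0.100: state=(6.349, 9.882, 4.258)
t=0.200: state=(10.306, 13.870, 12.564)
t=0.300: state=(11.258, 8.896, 21.772)
t=0.400: state=(6.741, 1.437, 20.747)
t=0.500: state=(2.487, -0.468, 16.120)
t=0.600: state=(0.609, -0.430, 12.388)
t=0.700: state=(0.000, -0.320, 9.557)
t=0.800: state=(-0.210, -0.363, 7.383)
t=0.900: state=(-0.367, -0.549, 5.712)
t=1.000: state=(-0.610, -0.931, 4.442)
t=1.100: state=(-1.058, -1.663, 3.524)
t=1.200: state=(-1.907, -3.058, 3.027)
t=1.300: state=(-3.504, -5.627, 3.369)
t=1.400: state=(-6.270, -9.656, 5.939)
t=1.410: state=(-6.613, -10.093, 6.416)
next step: t=1.415: state=(-6.788, -10.309, 6.673) — x has crossed -6.68
linear interpolation between t=1.410 (-6.61324) and t=1.415 (-6.78828) → t≈1.412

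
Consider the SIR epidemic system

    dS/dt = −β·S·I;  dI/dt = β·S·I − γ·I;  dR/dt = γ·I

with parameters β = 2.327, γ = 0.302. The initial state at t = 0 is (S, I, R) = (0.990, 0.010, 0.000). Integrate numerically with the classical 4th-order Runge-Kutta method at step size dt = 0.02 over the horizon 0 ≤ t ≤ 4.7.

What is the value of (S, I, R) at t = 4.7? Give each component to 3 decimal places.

t=0.000: state=(0.990, 0.010, 0.000)
step 1 (dt=0.02): k1=(-0.023, 0.020, 0.003), k2=(-0.023, 0.020, 0.003), k3=(-0.024, 0.020, 0.003), k4=(-0.024, 0.021, 0.003); state += dt/6·(k1+2k2+2k3+k4)
t=0.020: state=(0.990, 0.010, 0.000)
t=0.040: state=(0.989, 0.011, 0.000)
t=0.060: state=(0.989, 0.011, 0.000)
continuing one RK4 step at a time; state shown every 10 steps (Δt=0.2):
t=0.200: state=(0.984, 0.015, 0.001)
t=0.400: state=(0.976, 0.022, 0.002)
t=0.600: state=(0.964, 0.033, 0.003)
t=0.800: state=(0.946, 0.048, 0.006)
t=1.000: state=(0.921, 0.070, 0.009)
t=1.200: state=(0.885, 0.100, 0.015)
t=1.400: state=(0.837, 0.141, 0.022)
t=1.600: state=(0.775, 0.193, 0.032)
t=1.800: state=(0.698, 0.256, 0.045)
t=2.000: state=(0.610, 0.327, 0.063)
t=2.200: state=(0.515, 0.400, 0.085)
t=2.400: state=(0.420, 0.469, 0.111)
t=2.600: state=(0.333, 0.525, 0.141)
t=2.800: state=(0.258, 0.567, 0.174)
t=3.000: state=(0.197, 0.593, 0.209)
t=3.200: state=(0.149, 0.605, 0.246)
t=3.400: state=(0.112, 0.605, 0.282)
t=3.600: state=(0.085, 0.596, 0.319)
t=3.800: state=(0.065, 0.581, 0.354)
t=4.000: state=(0.049, 0.562, 0.389)
t=4.200: state=(0.038, 0.540, 0.422)
t=4.400: state=(0.030, 0.516, 0.454)
t=4.600: state=(0.024, 0.492, 0.484)
t=4.700: state=(0.021, 0.480, 0.499)

(S, I, R) = (0.021, 0.480, 0.499)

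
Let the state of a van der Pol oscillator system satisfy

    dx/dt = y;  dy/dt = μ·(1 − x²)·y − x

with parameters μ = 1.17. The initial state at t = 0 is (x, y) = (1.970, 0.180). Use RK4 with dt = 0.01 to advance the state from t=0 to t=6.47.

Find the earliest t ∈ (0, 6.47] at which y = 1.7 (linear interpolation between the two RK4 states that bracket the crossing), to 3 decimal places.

t = 5.492

t=0.000: state=(1.970, 0.180)
step 1 (dt=0.01): k1=(0.180, -2.577), k2=(0.167, -2.535), k3=(0.167, -2.535), k4=(0.155, -2.494); state += dt/6·(k1+2k2+2k3+k4)
t=0.010: state=(1.972, 0.155)
t=0.020: state=(1.973, 0.130)
t=0.030: state=(1.974, 0.106)
continuing one RK4 step at a time; state shown every 25 steps (Δt=0.25):
t=0.250: state=(1.953, -0.256)
t=0.500: state=(1.862, -0.452)
t=0.750: state=(1.734, -0.567)
t=1.000: state=(1.579, -0.667)
t=1.250: state=(1.399, -0.782)
t=1.500: state=(1.185, -0.937)
t=1.750: state=(0.924, -1.166)
t=2.000: state=(0.592, -1.520)
t=2.250: state=(0.149, -2.053)
t=2.500: state=(-0.444, -2.679)
t=2.750: state=(-1.145, -2.749)
t=3.000: state=(-1.716, -1.669)
t=3.250: state=(-1.973, -0.477)
t=3.500: state=(-2.005, 0.135)
t=3.750: state=(-1.935, 0.392)
t=4.000: state=(-1.819, 0.521)
t=4.250: state=(-1.677, 0.616)
t=4.500: state=(-1.511, 0.715)
t=4.750: state=(-1.317, 0.842)
t=5.000: state=(-1.086, 1.022)
t=5.250: state=(-0.799, 1.294)
t=5.490: state=(-0.444, 1.696)
next step: t=5.500: state=(-0.427, 1.716) — y has crossed 1.7
linear interpolation between t=5.490 (1.69582) and t=5.500 (1.71635) → t≈5.492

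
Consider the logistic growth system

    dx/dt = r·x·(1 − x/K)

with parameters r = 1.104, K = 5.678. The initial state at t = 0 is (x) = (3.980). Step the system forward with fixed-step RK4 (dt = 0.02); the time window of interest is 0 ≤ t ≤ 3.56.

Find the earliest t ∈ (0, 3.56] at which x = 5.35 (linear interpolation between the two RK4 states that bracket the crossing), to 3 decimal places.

t = 1.757

t=0.000: state=(3.980)
step 1 (dt=0.02): k1=(1.314), k2=(1.308), k3=(1.308), k4=(1.302); state += dt/6·(k1+2k2+2k3+k4)
t=0.020: state=(4.006)
t=0.040: state=(4.032)
t=0.060: state=(4.058)
continuing one RK4 step at a time; state shown every 10 steps (Δt=0.2):
t=0.200: state=(4.231)
t=0.400: state=(4.456)
t=0.600: state=(4.654)
t=0.800: state=(4.827)
t=1.000: state=(4.974)
t=1.200: state=(5.100)
t=1.400: state=(5.205)
t=1.600: state=(5.292)
t=1.740: state=(5.344)
next step: t=1.760: state=(5.351) — x has crossed 5.35
linear interpolation between t=1.740 (5.34406) and t=1.760 (5.35094) → t≈1.757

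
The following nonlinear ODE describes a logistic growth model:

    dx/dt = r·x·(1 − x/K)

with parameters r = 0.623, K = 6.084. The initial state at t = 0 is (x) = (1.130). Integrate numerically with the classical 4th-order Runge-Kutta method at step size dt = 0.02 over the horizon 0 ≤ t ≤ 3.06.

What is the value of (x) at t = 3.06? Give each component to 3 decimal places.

t=0.000: state=(1.130)
step 1 (dt=0.02): k1=(0.573), k2=(0.575), k3=(0.575), k4=(0.578); state += dt/6·(k1+2k2+2k3+k4)
t=0.020: state=(1.142)
t=0.040: state=(1.153)
t=0.060: state=(1.165)
continuing one RK4 step at a time; state shown every 5 steps (Δt=0.1):
t=0.100: state=(1.188)
t=0.200: state=(1.249)
t=0.300: state=(1.312)
t=0.400: state=(1.377)
t=0.500: state=(1.445)
t=0.600: state=(1.515)
t=0.700: state=(1.587)
t=0.800: state=(1.661)
t=0.900: state=(1.737)
t=1.000: state=(1.815)
t=1.100: state=(1.896)
t=1.200: state=(1.978)
t=1.300: state=(2.062)
t=1.400: state=(2.148)
t=1.500: state=(2.235)
t=1.600: state=(2.324)
t=1.700: state=(2.414)
t=1.800: state=(2.505)
t=1.900: state=(2.598)
t=2.000: state=(2.691)
t=2.100: state=(2.785)
t=2.200: state=(2.879)
t=2.300: state=(2.973)
t=2.400: state=(3.068)
t=2.500: state=(3.163)
t=2.600: state=(3.257)
t=2.700: state=(3.351)
t=2.800: state=(3.445)
t=2.900: state=(3.538)
t=3.000: state=(3.629)
t=3.060: state=(3.684)

(x) = (3.684)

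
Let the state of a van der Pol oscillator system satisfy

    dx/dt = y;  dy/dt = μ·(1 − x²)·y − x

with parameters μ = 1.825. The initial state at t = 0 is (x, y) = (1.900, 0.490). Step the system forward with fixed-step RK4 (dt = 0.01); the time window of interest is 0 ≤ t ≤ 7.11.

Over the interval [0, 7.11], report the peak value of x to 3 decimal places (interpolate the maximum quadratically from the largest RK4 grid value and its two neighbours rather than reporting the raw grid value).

max x = 1.935

t=0.000: state=(1.900, 0.490)
step 1 (dt=0.01): k1=(0.490, -4.234), k2=(0.469, -4.144), k3=(0.469, -4.145), k4=(0.449, -4.056); state += dt/6·(k1+2k2+2k3+k4)
t=0.010: state=(1.905, 0.449)
t=0.020: state=(1.909, 0.409)
t=0.030: state=(1.913, 0.371)
continuing one RK4 step at a time; state shown every 25 steps (Δt=0.25):
t=0.250: state=(1.929, -0.134)
t=0.500: state=(1.868, -0.320)
t=0.750: state=(1.778, -0.394)
t=1.000: state=(1.673, -0.446)
t=1.250: state=(1.555, -0.503)
t=1.500: state=(1.420, -0.577)
t=1.750: state=(1.264, -0.684)
t=2.000: state=(1.074, -0.849)
t=2.250: state=(0.830, -1.128)
t=2.500: state=(0.491, -1.639)
t=2.750: state=(-0.025, -2.572)
t=3.000: state=(-0.810, -3.581)
t=3.250: state=(-1.625, -2.470)
t=3.500: state=(-1.979, -0.553)
t=3.750: state=(-2.013, 0.133)
t=4.000: state=(-1.953, 0.309)
t=4.250: state=(-1.867, 0.371)
t=4.500: state=(-1.769, 0.413)
t=4.750: state=(-1.660, 0.457)
t=5.000: state=(-1.539, 0.513)
t=5.250: state=(-1.402, 0.590)
t=5.500: state=(-1.241, 0.702)
t=5.750: state=(-1.046, 0.878)
t=6.000: state=(-0.792, 1.178)
t=6.250: state=(-0.435, 1.733)
t=6.500: state=(0.112, 2.728)
t=6.750: state=(0.928, 3.606)
t=7.000: state=(1.702, 2.170)
t=7.110: state=(1.887, 1.222)
largest grid value and its neighbours: x(0.160)=1.93521, x(0.170)=1.93521, x(0.180)=1.93503
parabola through these three points peaks at t≈0.165 with x≈1.93524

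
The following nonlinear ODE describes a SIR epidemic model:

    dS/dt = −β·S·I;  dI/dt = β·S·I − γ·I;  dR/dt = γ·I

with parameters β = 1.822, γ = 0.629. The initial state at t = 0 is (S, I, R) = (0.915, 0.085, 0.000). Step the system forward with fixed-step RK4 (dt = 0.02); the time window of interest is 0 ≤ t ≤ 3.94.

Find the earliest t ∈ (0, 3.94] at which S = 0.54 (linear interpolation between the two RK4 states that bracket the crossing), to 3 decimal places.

t=0.000: state=(0.915, 0.085, 0.000)
step 1 (dt=0.02): k1=(-0.142, 0.088, 0.053), k2=(-0.143, 0.089, 0.054), k3=(-0.143, 0.089, 0.054), k4=(-0.144, 0.090, 0.055); state += dt/6·(k1+2k2+2k3+k4)
t=0.020: state=(0.912, 0.087, 0.001)
t=0.040: state=(0.909, 0.089, 0.002)
t=0.060: state=(0.906, 0.090, 0.003)
continuing one RK4 step at a time; state shown every 10 steps (Δt=0.2):
t=0.200: state=(0.884, 0.104, 0.012)
t=0.400: state=(0.848, 0.126, 0.026)
t=0.600: state=(0.806, 0.150, 0.044)
t=0.800: state=(0.760, 0.176, 0.064)
t=1.000: state=(0.709, 0.203, 0.088)
t=1.200: state=(0.656, 0.229, 0.115)
t=1.400: state=(0.600, 0.254, 0.146)
t=1.600: state=(0.545, 0.276, 0.179)
next step: t=1.620: state=(0.539, 0.278, 0.182) — S has crossed 0.54
linear interpolation between t=1.600 (0.54487) and t=1.620 (0.53940) → t≈1.618

t = 1.618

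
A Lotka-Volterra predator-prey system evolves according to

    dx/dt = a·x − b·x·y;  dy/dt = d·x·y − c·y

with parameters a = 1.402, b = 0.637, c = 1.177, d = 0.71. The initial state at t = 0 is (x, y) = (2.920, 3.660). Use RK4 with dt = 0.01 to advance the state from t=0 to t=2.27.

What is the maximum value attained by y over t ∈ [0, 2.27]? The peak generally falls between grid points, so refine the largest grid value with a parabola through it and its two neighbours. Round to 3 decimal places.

max y = 4.452

t=0.000: state=(2.920, 3.660)
step 1 (dt=0.01): k1=(-2.714, 3.280), k2=(-2.732, 3.259), k3=(-2.731, 3.259), k4=(-2.749, 3.238); state += dt/6·(k1+2k2+2k3+k4)
t=0.010: state=(2.893, 3.693)
t=0.020: state=(2.865, 3.725)
t=0.030: state=(2.837, 3.756)
continuing one RK4 step at a time; state shown every 10 steps (Δt=0.1):
t=0.100: state=(2.635, 3.963)
t=0.200: state=(2.336, 4.203)
t=0.300: state=(2.045, 4.365)
t=0.400: state=(1.776, 4.443)
t=0.500: state=(1.539, 4.442)
t=0.600: state=(1.337, 4.373)
t=0.700: state=(1.169, 4.248)
t=0.800: state=(1.031, 4.082)
t=0.900: state=(0.920, 3.889)
t=1.000: state=(0.832, 3.678)
t=1.100: state=(0.762, 3.460)
t=1.200: state=(0.709, 3.240)
t=1.300: state=(0.668, 3.024)
t=1.400: state=(0.638, 2.816)
t=1.500: state=(0.617, 2.617)
t=1.600: state=(0.605, 2.430)
t=1.700: state=(0.599, 2.254)
t=1.800: state=(0.601, 2.091)
t=1.900: state=(0.608, 1.940)
t=2.000: state=(0.621, 1.802)
t=2.100: state=(0.639, 1.675)
t=2.200: state=(0.664, 1.559)
t=2.270: state=(0.684, 1.485)
largest grid value and its neighbours: y(0.440)=4.45176, y(0.450)=4.45201, y(0.460)=4.45150
parabola through these three points peaks at t≈0.448 with y≈4.45202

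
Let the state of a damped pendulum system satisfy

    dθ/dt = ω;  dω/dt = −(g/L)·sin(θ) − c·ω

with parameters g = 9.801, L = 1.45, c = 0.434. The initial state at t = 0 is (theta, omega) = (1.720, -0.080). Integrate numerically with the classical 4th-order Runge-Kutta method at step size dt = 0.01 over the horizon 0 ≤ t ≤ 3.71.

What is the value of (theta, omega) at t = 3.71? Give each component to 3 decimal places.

(theta, omega) = (-0.525, -1.127)

t=0.000: state=(1.720, -0.080)
step 1 (dt=0.01): k1=(-0.080, -6.649), k2=(-0.113, -6.635), k3=(-0.113, -6.636), k4=(-0.146, -6.622); state += dt/6·(k1+2k2+2k3+k4)
t=0.010: state=(1.719, -0.146)
t=0.020: state=(1.717, -0.212)
t=0.030: state=(1.715, -0.278)
continuing one RK4 step at a time; state shown every 20 steps (Δt=0.2):
t=0.200: state=(1.574, -1.361)
t=0.400: state=(1.184, -2.515)
t=0.600: state=(0.592, -3.303)
t=0.800: state=(-0.087, -3.340)
t=1.000: state=(-0.688, -2.560)
t=1.200: state=(-1.081, -1.333)
t=1.400: state=(-1.217, -0.030)
t=1.600: state=(-1.100, 1.168)
t=1.800: state=(-0.766, 2.116)
t=2.000: state=(-0.286, 2.589)
t=2.200: state=(0.225, 2.404)
t=2.400: state=(0.637, 1.648)
t=2.600: state=(0.866, 0.611)
t=2.800: state=(0.881, -0.446)
t=3.000: state=(0.698, -1.340)
t=3.200: state=(0.368, -1.891)
t=3.400: state=(-0.025, -1.950)
t=3.600: state=(-0.379, -1.517)
t=3.710: state=(-0.525, -1.127)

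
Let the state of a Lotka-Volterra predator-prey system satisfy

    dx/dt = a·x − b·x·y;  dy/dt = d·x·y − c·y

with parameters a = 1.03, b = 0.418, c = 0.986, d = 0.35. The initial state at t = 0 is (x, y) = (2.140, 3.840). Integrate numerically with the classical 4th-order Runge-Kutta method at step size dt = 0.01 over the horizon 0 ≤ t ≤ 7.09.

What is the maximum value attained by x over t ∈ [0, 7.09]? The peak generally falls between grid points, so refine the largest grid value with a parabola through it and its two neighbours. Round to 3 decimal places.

max x = 4.685

t=0.000: state=(2.140, 3.840)
step 1 (dt=0.01): k1=(-1.231, -0.910), k2=(-1.223, -0.917), k3=(-1.223, -0.917), k4=(-1.216, -0.924); state += dt/6·(k1+2k2+2k3+k4)
t=0.010: state=(2.128, 3.831)
t=0.020: state=(2.116, 3.822)
t=0.030: state=(2.104, 3.812)
continuing one RK4 step at a time; state shown every 25 steps (Δt=0.25):
t=0.250: state=(1.878, 3.576)
t=0.500: state=(1.699, 3.266)
t=0.750: state=(1.589, 2.946)
t=1.000: state=(1.536, 2.639)
t=1.250: state=(1.531, 2.357)
t=1.500: state=(1.568, 2.109)
t=1.750: state=(1.646, 1.897)
t=2.000: state=(1.764, 1.720)
t=2.250: state=(1.921, 1.579)
t=2.500: state=(2.119, 1.472)
t=2.750: state=(2.360, 1.400)
t=3.000: state=(2.644, 1.361)
t=3.250: state=(2.968, 1.359)
t=3.500: state=(3.326, 1.399)
t=3.750: state=(3.702, 1.487)
t=4.000: state=(4.072, 1.633)
t=4.250: state=(4.394, 1.849)
t=4.500: state=(4.617, 2.146)
t=4.750: state=(4.683, 2.522)
t=5.000: state=(4.552, 2.957)
t=5.250: state=(4.224, 3.397)
t=5.500: state=(3.754, 3.767)
t=5.750: state=(3.233, 3.997)
t=6.000: state=(2.742, 4.055)
t=6.250: state=(2.331, 3.954)
t=6.500: state=(2.017, 3.735)
t=6.750: state=(1.792, 3.446)
t=7.000: state=(1.644, 3.128)
t=7.090: state=(1.607, 3.013)
largest grid value and its neighbours: x(4.700)=4.68476, x(4.710)=4.68505, x(4.720)=4.68503
parabola through these three points peaks at t≈4.714 with x≈4.68508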